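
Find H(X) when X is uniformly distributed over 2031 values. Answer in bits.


H = log2(n) = log2(2031) = 10.988

10.988 bits


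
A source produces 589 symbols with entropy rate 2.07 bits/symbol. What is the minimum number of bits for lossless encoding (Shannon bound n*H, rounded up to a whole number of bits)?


Minimum bits >= n * H = 589 * 2.07 = 1219.23, rounded up to a whole number of bits = 1220

1220 bits


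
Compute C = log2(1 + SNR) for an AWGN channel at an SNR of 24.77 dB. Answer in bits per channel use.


SNR_linear = 10^(24.77/10) = 299.9163; C = log2(1 + SNR_linear) = log2(1 + 299.9163) = 8.2332

8.2332 bits/channel use


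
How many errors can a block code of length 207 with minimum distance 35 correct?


Correction capability = floor((d-1)/2) = floor((35-1)/2) = 17

17 errors


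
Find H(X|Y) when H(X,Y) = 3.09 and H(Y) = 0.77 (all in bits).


H(X|Y) = H(X,Y) - H(Y) = 3.09 - 0.77 = 2.32

2.32 bits


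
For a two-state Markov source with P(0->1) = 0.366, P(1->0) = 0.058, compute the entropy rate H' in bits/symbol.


Stationary distribution: pi_0 = p10/(p01+p10) = 0.1368, pi_1 = 0.8632. Entropy rate H' = pi_0*H(p01) + pi_1*H(p10) = 0.1368*0.9476 + 0.8632*0.3195 = 0.4054

0.4054 bits/symbol


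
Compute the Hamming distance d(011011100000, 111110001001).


Count differing positions: ^ . . ^ . ^ ^ . ^ . . ^ = 6 differences

6


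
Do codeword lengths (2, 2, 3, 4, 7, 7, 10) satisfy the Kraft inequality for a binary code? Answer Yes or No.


Kraft sum = sum(2^(-l_i)) = 0.7041, need <= 1. Result: satisfied (a binary prefix-free code with these lengths exists)

Yes


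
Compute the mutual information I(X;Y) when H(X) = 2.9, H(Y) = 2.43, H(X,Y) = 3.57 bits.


I(X;Y) = H(X) + H(Y) - H(X,Y) = 2.9 + 2.43 - 3.57 = 1.76

1.76 bits


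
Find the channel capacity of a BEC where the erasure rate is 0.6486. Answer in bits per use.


C = 1 - epsilon = 1 - 0.6486 = 0.3514

0.3514 bits


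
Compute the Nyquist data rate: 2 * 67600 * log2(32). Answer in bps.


Rate = 2 * B * log2(M) = 2 * 67600 * 5.0 = 676000.0

676000.0 bps


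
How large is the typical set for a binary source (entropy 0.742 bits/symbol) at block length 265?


log2|A_typical| = nH = 265 * 0.742 = 196.63, so |A_typical| ~ 2^196.63 = 1.554e+59

1.554e+59


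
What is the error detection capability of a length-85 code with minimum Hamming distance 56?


Detection capability = d_min - 1 = 56 - 1 = 55

55 errors


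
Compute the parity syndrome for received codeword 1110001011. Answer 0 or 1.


Syndrome = XOR of all bits = 1 XOR 1 XOR 1 XOR 0 XOR 0 XOR 0 XOR 1 XOR 0 XOR 1 XOR 1 = 0

0


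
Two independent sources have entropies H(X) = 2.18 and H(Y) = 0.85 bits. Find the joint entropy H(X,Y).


For independent variables, H(X,Y) = H(X) + H(Y) = 2.18 + 0.85 = 3.03

3.03 bits


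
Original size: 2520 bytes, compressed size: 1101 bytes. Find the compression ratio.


Ratio = original / compressed = 2520 / 1101 = 2.2888

2.2888


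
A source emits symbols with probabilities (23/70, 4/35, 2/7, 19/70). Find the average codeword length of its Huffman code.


Huffman construction (repeatedly merge the two least-probable nodes; each merge adds 1 bit to every symbol beneath it): 4/35 + 19/70 = 27/70; 2/7 + 23/70 = 43/70; 27/70 + 43/70 = 1. Resulting codeword lengths (in the order the probabilities were given): (2, 2, 2, 2). L_avg = sum(p_i * l_i) = 23/70*2 + 4/35*2 + 2/7*2 + 19/70*2 = 2

2.0 bits


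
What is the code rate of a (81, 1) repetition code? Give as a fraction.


Rate = k/n = 1/81

1/81


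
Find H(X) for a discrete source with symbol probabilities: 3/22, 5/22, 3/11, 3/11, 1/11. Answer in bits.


H = -sum(p_i * log2(p_i)). Terms: -(3/22)*log2(3/22) = 0.391973; -(5/22)*log2(5/22) = 0.485796; -(3/11)*log2(3/11) = 0.511219; -(3/11)*log2(3/11) = 0.511219; -(1/11)*log2(1/11) = 0.314494. H = 0.391973 + 0.485796 + 0.511219 + 0.511219 + 0.314494 = 2.2147

2.2147 bits


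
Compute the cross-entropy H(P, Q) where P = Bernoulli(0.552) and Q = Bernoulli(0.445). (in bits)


H(P,Q) = -p*log2(q) - (1-p)*log2(1-q). -0.552*log2(0.445) = 0.644804; -0.448*log2(0.555) = 0.380549. H(P,Q) = 0.644804 + 0.380549 = 1.0254

1.0254 bits


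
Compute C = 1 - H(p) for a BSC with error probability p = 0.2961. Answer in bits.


H(p) = -p*log2(p) - (1-p)*log2(1-p) = -0.2961*log2(0.2961) - 0.7039*log2(0.7039) = 0.519905 + 0.356566 = 0.8765. C = 1 - H(p) = 1 - 0.8765 = 0.1235

0.1235 bits


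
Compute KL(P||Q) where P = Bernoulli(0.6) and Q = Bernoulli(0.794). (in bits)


KL = p*log2(p/q) + (1-p)*log2((1-p)/(1-q)) = 0.6*log2(0.6/0.794) + 0.4*log2(0.4/0.206) = 0.1404

0.1404 bits


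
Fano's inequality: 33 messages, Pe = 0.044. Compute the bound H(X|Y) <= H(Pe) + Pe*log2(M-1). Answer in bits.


H(Pe) = -Pe*log2(Pe) - (1-Pe)*log2(1-Pe) = -0.044*log2(0.044) - 0.956*log2(0.956) = 0.198280 + 0.062061 = 0.2603. Pe*log2(M-1) = 0.044*log2(32) = 0.220000. Bound = H(Pe) + Pe*log2(M-1) = 0.198280 + 0.062061 + 0.220000 = 0.4803

0.4803 bits


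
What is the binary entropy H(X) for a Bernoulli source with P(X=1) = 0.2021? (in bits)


H = -p*log2(p) - (1-p)*log2(1-p). -0.2021*log2(0.2021) = 0.466216; -0.7979*log2(0.7979) = 0.259892. H = 0.466216 + 0.259892 = 0.7261

0.7261 bits


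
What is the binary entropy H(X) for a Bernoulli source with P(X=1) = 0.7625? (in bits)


H = -p*log2(p) - (1-p)*log2(1-p). -0.7625*log2(0.7625) = 0.298283; -0.2375*log2(0.2375) = 0.492575. H = 0.298283 + 0.492575 = 0.7909

0.7909 bits


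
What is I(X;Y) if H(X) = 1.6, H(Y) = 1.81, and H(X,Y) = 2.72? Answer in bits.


I(X;Y) = H(X) + H(Y) - H(X,Y) = 1.6 + 1.81 - 2.72 = 0.69

0.69 bits


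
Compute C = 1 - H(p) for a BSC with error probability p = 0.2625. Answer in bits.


H(p) = -p*log2(p) - (1-p)*log2(1-p) = -0.2625*log2(0.2625) - 0.7375*log2(0.7375) = 0.506523 + 0.323973 = 0.8305. C = 1 - H(p) = 1 - 0.8305 = 0.1695

0.1695 bits


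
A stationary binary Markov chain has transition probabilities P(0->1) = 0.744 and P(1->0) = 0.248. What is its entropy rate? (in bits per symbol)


Stationary distribution: pi_0 = p10/(p01+p10) = 0.25, pi_1 = 0.75. Entropy rate H' = pi_0*H(p01) + pi_1*H(p10) = 0.25*0.8207 + 0.75*0.8081 = 0.8112

0.8112 bits/symbol


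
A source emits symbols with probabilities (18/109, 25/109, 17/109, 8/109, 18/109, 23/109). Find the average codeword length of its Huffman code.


Huffman construction (repeatedly merge the two least-probable nodes; each merge adds 1 bit to every symbol beneath it): 8/109 + 17/109 = 25/109; 18/109 + 18/109 = 36/109; 23/109 + 25/109 = 48/109; 25/109 + 36/109 = 61/109; 48/109 + 61/109 = 1. Resulting codeword lengths (in the order the probabilities were given): (3, 2, 3, 3, 3, 2). L_avg = sum(p_i * l_i) = 18/109*3 + 25/109*2 + 17/109*3 + 8/109*3 + 18/109*3 + 23/109*2 = 279/109 = 2.5596

2.5596 bits


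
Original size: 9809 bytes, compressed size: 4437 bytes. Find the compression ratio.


Ratio = original / compressed = 9809 / 4437 = 2.2107

2.2107


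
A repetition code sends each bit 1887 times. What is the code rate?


Rate = k/n = 1/1887

1/1887


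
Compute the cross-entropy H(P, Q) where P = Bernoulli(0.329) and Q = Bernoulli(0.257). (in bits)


H(P,Q) = -p*log2(q) - (1-p)*log2(1-q). -0.329*log2(0.257) = 0.644893; -0.671*log2(0.743) = 0.287568. H(P,Q) = 0.644893 + 0.287568 = 0.9325

0.9325 bits


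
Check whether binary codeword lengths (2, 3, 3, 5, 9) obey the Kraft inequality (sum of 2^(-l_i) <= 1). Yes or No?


Kraft sum = sum(2^(-l_i)) = 0.5332, need <= 1. Result: satisfied (a binary prefix-free code with these lengths exists)

Yes


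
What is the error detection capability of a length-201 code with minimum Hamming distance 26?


Detection capability = d_min - 1 = 26 - 1 = 25

25 errors


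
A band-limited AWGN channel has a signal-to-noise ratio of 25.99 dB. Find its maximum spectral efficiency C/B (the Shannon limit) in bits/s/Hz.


SNR_linear = 10^(25.99/10) = 397.1915; C/B = log2(1 + SNR_linear) = log2(1 + 397.1915) = 8.6373

8.6373 bits/s/Hz


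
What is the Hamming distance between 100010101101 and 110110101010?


Count differing positions: . ^ . ^ . . . . . ^ ^ ^ = 5 differences

5


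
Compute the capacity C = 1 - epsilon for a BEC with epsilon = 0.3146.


C = 1 - epsilon = 1 - 0.3146 = 0.6854

0.6854 bits


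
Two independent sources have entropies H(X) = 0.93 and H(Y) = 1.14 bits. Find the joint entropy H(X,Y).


For independent variables, H(X,Y) = H(X) + H(Y) = 0.93 + 1.14 = 2.07

2.07 bits


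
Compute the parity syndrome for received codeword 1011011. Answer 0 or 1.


Syndrome = XOR of all bits = 1 XOR 0 XOR 1 XOR 1 XOR 0 XOR 1 XOR 1 = 1

1


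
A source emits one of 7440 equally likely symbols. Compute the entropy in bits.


H = log2(n) = log2(7440) = 12.8611

12.8611 bits


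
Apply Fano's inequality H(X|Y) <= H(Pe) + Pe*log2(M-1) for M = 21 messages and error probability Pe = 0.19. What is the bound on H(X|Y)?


H(Pe) = -Pe*log2(Pe) - (1-Pe)*log2(1-Pe) = -0.19*log2(0.19) - 0.81*log2(0.81) = 0.455226 + 0.246245 = 0.7015. Pe*log2(M-1) = 0.19*log2(20) = 0.821166. Bound = H(Pe) + Pe*log2(M-1) = 0.455226 + 0.246245 + 0.821166 = 1.5226

1.5226 bits


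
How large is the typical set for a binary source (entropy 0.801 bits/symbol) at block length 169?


log2|A_typical| = nH = 169 * 0.801 = 135.369, so |A_typical| ~ 2^135.369 = 5.625e+40

5.625e+40


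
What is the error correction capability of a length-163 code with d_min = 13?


Correction capability = floor((d-1)/2) = floor((13-1)/2) = 6

6 errors


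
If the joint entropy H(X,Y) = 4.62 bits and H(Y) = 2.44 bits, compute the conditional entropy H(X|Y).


H(X|Y) = H(X,Y) - H(Y) = 4.62 - 2.44 = 2.18

2.18 bits


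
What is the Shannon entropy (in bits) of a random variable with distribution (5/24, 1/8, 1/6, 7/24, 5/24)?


H = -sum(p_i * log2(p_i)). Terms: -(5/24)*log2(5/24) = 0.471466; -(1/8)*log2(1/8) = 0.375000; -(1/6)*log2(1/6) = 0.430827; -(7/24)*log2(7/24) = 0.518469; -(5/24)*log2(5/24) = 0.471466. H = 0.471466 + 0.375000 + 0.430827 + 0.518469 + 0.471466 = 2.2672

2.2672 bits


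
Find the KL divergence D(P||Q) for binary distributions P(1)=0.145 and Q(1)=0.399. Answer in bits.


KL = p*log2(p/q) + (1-p)*log2((1-p)/(1-q)) = 0.145*log2(0.145/0.399) + 0.855*log2(0.855/0.601) = 0.2231

0.2231 bits


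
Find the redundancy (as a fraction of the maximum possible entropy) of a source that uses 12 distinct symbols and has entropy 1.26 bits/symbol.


H_max = log2(K) = log2(12) = 3.585 bits/symbol. Redundancy = 1 - H/H_max = 1 - 1.26/3.585 = 1 - 0.3515 = 0.6485

0.6485


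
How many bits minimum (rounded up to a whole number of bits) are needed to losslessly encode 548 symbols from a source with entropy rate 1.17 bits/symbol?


Minimum bits >= n * H = 548 * 1.17 = 641.16, rounded up to a whole number of bits = 642

642 bits


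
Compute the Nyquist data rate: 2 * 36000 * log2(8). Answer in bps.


Rate = 2 * B * log2(M) = 2 * 36000 * 3.0 = 216000.0

216000.0 bps


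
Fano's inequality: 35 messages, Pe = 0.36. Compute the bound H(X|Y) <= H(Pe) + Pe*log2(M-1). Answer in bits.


H(Pe) = -Pe*log2(Pe) - (1-Pe)*log2(1-Pe) = -0.36*log2(0.36) - 0.64*log2(0.64) = 0.530615 + 0.412068 = 0.9427. Pe*log2(M-1) = 0.36*log2(34) = 1.831487. Bound = H(Pe) + Pe*log2(M-1) = 0.530615 + 0.412068 + 1.831487 = 2.7742

2.7742 bits


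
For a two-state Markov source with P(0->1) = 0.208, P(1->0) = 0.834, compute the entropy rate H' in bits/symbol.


Stationary distribution: pi_0 = p10/(p01+p10) = 0.8004, pi_1 = 0.1996. Entropy rate H' = pi_0*H(p01) + pi_1*H(p10) = 0.8004*0.7376 + 0.1996*0.6485 = 0.7198

0.7198 bits/symbol


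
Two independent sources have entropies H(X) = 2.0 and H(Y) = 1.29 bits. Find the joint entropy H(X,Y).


For independent variables, H(X,Y) = H(X) + H(Y) = 2.0 + 1.29 = 3.29

3.29 bits


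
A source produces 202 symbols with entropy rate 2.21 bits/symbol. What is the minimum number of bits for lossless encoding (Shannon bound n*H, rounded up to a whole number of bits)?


Minimum bits >= n * H = 202 * 2.21 = 446.42, rounded up to a whole number of bits = 447

447 bits


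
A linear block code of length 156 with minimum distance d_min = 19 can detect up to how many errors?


Detection capability = d_min - 1 = 19 - 1 = 18

18 errors


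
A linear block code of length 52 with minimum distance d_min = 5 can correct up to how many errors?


Correction capability = floor((d-1)/2) = floor((5-1)/2) = 2

2 errors


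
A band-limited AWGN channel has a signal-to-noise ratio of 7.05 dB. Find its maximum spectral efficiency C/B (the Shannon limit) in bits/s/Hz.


SNR_linear = 10^(7.05/10) = 5.0699; C/B = log2(1 + SNR_linear) = log2(1 + 5.0699) = 2.6017

2.6017 bits/s/Hz


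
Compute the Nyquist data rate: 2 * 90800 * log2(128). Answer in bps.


Rate = 2 * B * log2(M) = 2 * 90800 * 7.0 = 1271200.0

1271200.0 bps


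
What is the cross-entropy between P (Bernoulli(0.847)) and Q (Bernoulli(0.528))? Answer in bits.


H(P,Q) = -p*log2(q) - (1-p)*log2(1-q). -0.847*log2(0.528) = 0.780417; -0.153*log2(0.472) = 0.165721. H(P,Q) = 0.780417 + 0.165721 = 0.9461

0.9461 bits


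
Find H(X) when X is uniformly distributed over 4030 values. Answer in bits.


H = log2(n) = log2(4030) = 11.9766

11.9766 bits


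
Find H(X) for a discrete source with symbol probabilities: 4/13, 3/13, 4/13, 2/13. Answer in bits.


H = -sum(p_i * log2(p_i)). Terms: -(4/13)*log2(4/13) = 0.523212; -(3/13)*log2(3/13) = 0.488187; -(4/13)*log2(4/13) = 0.523212; -(2/13)*log2(2/13) = 0.415452. H = 0.523212 + 0.488187 + 0.523212 + 0.415452 = 1.9501

1.9501 bits


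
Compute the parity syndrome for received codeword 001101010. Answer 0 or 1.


Syndrome = XOR of all bits = 0 XOR 0 XOR 1 XOR 1 XOR 0 XOR 1 XOR 0 XOR 1 XOR 0 = 0

0


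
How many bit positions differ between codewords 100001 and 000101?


Count differing positions: ^ . . ^ . . = 2 differences

2


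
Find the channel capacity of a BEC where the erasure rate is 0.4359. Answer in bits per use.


C = 1 - epsilon = 1 - 0.4359 = 0.5641

0.5641 bits


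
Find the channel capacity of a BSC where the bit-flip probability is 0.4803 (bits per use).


H(p) = -p*log2(p) - (1-p)*log2(1-p) = -0.4803*log2(0.4803) - 0.5197*log2(0.5197) = 0.508154 + 0.490726 = 0.9989. C = 1 - H(p) = 1 - 0.9989 = 0.0011

0.0011 bits


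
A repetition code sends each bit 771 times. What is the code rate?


Rate = k/n = 1/771

1/771


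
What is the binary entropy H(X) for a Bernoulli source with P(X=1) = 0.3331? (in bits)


H = -p*log2(p) - (1-p)*log2(1-p). -0.3331*log2(0.3331) = 0.528288; -0.6669*log2(0.6669) = 0.389775. H = 0.528288 + 0.389775 = 0.9181

0.9181 bits


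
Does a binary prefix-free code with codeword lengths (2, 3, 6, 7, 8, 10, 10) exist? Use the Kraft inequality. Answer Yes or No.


Kraft sum = sum(2^(-l_i)) = 0.4043, need <= 1. Result: satisfied (a binary prefix-free code with these lengths exists)

Yes


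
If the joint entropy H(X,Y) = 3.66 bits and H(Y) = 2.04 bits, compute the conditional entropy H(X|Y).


H(X|Y) = H(X,Y) - H(Y) = 3.66 - 2.04 = 1.62

1.62 bits


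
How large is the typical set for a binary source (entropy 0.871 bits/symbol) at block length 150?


log2|A_typical| = nH = 150 * 0.871 = 130.65, so |A_typical| ~ 2^130.65 = 2.136e+39

2.136e+39


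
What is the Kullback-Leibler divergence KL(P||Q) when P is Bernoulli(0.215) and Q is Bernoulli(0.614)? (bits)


KL = p*log2(p/q) + (1-p)*log2((1-p)/(1-q)) = 0.215*log2(0.215/0.614) + 0.785*log2(0.785/0.386) = 0.4784

0.4784 bits


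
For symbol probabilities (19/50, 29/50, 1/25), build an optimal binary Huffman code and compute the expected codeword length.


Huffman construction (repeatedly merge the two least-probable nodes; each merge adds 1 bit to every symbol beneath it): 1/25 + 19/50 = 21/50; 21/50 + 29/50 = 1. Resulting codeword lengths (in the order the probabilities were given): (2, 1, 2). L_avg = sum(p_i * l_i) = 19/50*2 + 29/50*1 + 1/25*2 = 71/50 = 1.42

1.42 bits


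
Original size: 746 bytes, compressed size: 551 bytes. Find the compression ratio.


Ratio = original / compressed = 746 / 551 = 1.3539

1.3539


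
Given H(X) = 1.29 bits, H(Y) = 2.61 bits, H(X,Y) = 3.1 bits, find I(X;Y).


I(X;Y) = H(X) + H(Y) - H(X,Y) = 1.29 + 2.61 - 3.1 = 0.8

0.8 bits


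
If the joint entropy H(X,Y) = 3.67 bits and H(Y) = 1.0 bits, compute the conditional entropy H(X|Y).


H(X|Y) = H(X,Y) - H(Y) = 3.67 - 1.0 = 2.67

2.67 bits


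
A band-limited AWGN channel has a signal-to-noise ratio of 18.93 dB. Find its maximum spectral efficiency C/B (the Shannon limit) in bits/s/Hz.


SNR_linear = 10^(18.93/10) = 78.1628; C/B = log2(1 + SNR_linear) = log2(1 + 78.1628) = 6.3068

6.3068 bits/s/Hz


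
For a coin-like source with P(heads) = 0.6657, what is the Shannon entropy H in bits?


H = -p*log2(p) - (1-p)*log2(1-p). -0.6657*log2(0.6657) = 0.390803; -0.3343*log2(0.3343) = 0.528456. H = 0.390803 + 0.528456 = 0.9193

0.9193 bits


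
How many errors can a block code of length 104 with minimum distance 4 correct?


Correction capability = floor((d-1)/2) = floor((4-1)/2) = 1

1 errors


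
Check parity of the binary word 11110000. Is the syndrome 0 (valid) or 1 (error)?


Syndrome = XOR of all bits = 1 XOR 1 XOR 1 XOR 1 XOR 0 XOR 0 XOR 0 XOR 0 = 0

0


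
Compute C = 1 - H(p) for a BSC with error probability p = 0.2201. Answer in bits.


H(p) = -p*log2(p) - (1-p)*log2(1-p) = -0.2201*log2(0.2201) - 0.7799*log2(0.7799) = 0.480648 + 0.279703 = 0.7604. C = 1 - H(p) = 1 - 0.7604 = 0.2396

0.2396 bits


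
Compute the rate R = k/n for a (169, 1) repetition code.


Rate = k/n = 1/169

1/169


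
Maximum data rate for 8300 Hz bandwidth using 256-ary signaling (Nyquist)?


Rate = 2 * B * log2(M) = 2 * 8300 * 8.0 = 132800.0

132800.0 bps


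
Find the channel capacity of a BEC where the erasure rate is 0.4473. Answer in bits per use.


C = 1 - epsilon = 1 - 0.4473 = 0.5527

0.5527 bits


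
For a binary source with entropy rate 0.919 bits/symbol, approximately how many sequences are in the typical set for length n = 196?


log2|A_typical| = nH = 196 * 0.919 = 180.124, so |A_typical| ~ 2^180.124 = 1.670e+54

1.670e+54


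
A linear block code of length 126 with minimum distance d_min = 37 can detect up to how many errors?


Detection capability = d_min - 1 = 37 - 1 = 36

36 errors


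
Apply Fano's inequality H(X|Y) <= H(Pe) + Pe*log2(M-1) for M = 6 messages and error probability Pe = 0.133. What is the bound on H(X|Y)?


H(Pe) = -Pe*log2(Pe) - (1-Pe)*log2(1-Pe) = -0.133*log2(0.133) - 0.867*log2(0.867) = 0.387097 + 0.178512 = 0.5656. Pe*log2(M-1) = 0.133*log2(5) = 0.308816. Bound = H(Pe) + Pe*log2(M-1) = 0.387097 + 0.178512 + 0.308816 = 0.8744

0.8744 bits


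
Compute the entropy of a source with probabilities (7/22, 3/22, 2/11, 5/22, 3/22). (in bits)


H = -sum(p_i * log2(p_i)). Terms: -(7/22)*log2(7/22) = 0.525661; -(3/22)*log2(3/22) = 0.391973; -(2/11)*log2(2/11) = 0.447169; -(5/22)*log2(5/22) = 0.485796; -(3/22)*log2(3/22) = 0.391973. H = 0.525661 + 0.391973 + 0.447169 + 0.485796 + 0.391973 = 2.2426

2.2426 bits


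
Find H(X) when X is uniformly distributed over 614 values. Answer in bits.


H = log2(n) = log2(614) = 9.2621

9.2621 bits


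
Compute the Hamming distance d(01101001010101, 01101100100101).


Count differing positions: . . . . . ^ . ^ ^ ^ . . . . = 4 differences

4


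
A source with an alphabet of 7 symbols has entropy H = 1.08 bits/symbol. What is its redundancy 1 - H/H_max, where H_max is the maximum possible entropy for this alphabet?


H_max = log2(K) = log2(7) = 2.8074 bits/symbol. Redundancy = 1 - H/H_max = 1 - 1.08/2.8074 = 1 - 0.3847 = 0.6153

0.6153


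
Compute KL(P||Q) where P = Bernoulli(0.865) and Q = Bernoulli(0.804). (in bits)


KL = p*log2(p/q) + (1-p)*log2((1-p)/(1-q)) = 0.865*log2(0.865/0.804) + 0.135*log2(0.135/0.196) = 0.0186

0.0186 bits


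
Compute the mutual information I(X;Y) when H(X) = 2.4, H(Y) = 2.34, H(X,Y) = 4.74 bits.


I(X;Y) = H(X) + H(Y) - H(X,Y) = 2.4 + 2.34 - 4.74 = 0.0

0.0 bits


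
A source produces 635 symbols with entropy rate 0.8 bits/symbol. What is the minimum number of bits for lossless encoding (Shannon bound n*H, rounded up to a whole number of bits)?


Minimum bits >= n * H = 635 * 0.8 = 508.0, rounded up to a whole number of bits = 508

508 bits


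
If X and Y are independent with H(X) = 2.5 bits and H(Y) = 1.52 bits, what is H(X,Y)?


For independent variables, H(X,Y) = H(X) + H(Y) = 2.5 + 1.52 = 4.02

4.02 bits


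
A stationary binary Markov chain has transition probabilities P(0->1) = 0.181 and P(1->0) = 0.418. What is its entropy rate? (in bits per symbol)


Stationary distribution: pi_0 = p10/(p01+p10) = 0.6978, pi_1 = 0.3022. Entropy rate H' = pi_0*H(p01) + pi_1*H(p10) = 0.6978*0.6823 + 0.3022*0.9805 = 0.7724

0.7724 bits/symbol


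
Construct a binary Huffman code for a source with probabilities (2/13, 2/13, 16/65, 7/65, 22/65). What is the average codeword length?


Huffman construction (repeatedly merge the two least-probable nodes; each merge adds 1 bit to every symbol beneath it): 7/65 + 2/13 = 17/65; 2/13 + 16/65 = 2/5; 17/65 + 22/65 = 3/5; 2/5 + 3/5 = 1. Resulting codeword lengths (in the order the probabilities were given): (3, 2, 2, 3, 2). L_avg = sum(p_i * l_i) = 2/13*3 + 2/13*2 + 16/65*2 + 7/65*3 + 22/65*2 = 147/65 = 2.2615

2.2615 bits


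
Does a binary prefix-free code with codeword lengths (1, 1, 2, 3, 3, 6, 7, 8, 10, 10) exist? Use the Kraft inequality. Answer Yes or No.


Kraft sum = sum(2^(-l_i)) = 1.5293, need <= 1. Result: violated (a binary prefix-free code with these lengths cannot exist)

No


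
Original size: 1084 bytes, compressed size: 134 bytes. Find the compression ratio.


Ratio = original / compressed = 1084 / 134 = 8.0896

8.0896


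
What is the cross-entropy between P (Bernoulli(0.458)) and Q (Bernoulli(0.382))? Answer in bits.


H(P,Q) = -p*log2(q) - (1-p)*log2(1-q). -0.458*log2(0.382) = 0.635867; -0.542*log2(0.618) = 0.376322. H(P,Q) = 0.635867 + 0.376322 = 1.0122

1.0122 bits


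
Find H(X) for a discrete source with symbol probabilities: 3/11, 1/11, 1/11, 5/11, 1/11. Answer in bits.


H = -sum(p_i * log2(p_i)). Terms: -(3/11)*log2(3/11) = 0.511219; -(1/11)*log2(1/11) = 0.314494; -(1/11)*log2(1/11) = 0.314494; -(5/11)*log2(5/11) = 0.517047; -(1/11)*log2(1/11) = 0.314494. H = 0.511219 + 0.314494 + 0.314494 + 0.517047 + 0.314494 = 1.9717

1.9717 bits


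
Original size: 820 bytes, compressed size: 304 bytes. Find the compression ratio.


Ratio = original / compressed = 820 / 304 = 2.6974

2.6974


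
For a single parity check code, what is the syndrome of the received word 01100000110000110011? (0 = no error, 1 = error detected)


Syndrome = XOR of all bits = 0 XOR 1 XOR 1 XOR 0 XOR 0 XOR 0 XOR 0 XOR 0 XOR 1 XOR 1 XOR 0 XOR 0 XOR 0 XOR 0 XOR 1 XOR 1 XOR 0 XOR 0 XOR 1 XOR 1 = 0

0


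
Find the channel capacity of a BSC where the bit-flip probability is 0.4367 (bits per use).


H(p) = -p*log2(p) - (1-p)*log2(1-p) = -0.4367*log2(0.4367) - 0.5633*log2(0.5633) = 0.521981 + 0.466426 = 0.9884. C = 1 - H(p) = 1 - 0.9884 = 0.0116

0.0116 bits


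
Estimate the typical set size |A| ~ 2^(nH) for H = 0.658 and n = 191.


log2|A_typical| = nH = 191 * 0.658 = 125.678, so |A_typical| ~ 2^125.678 = 6.805e+37

6.805e+37


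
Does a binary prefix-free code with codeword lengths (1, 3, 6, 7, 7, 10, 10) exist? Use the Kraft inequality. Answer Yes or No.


Kraft sum = sum(2^(-l_i)) = 0.6582, need <= 1. Result: satisfied (a binary prefix-free code with these lengths exists)

Yes


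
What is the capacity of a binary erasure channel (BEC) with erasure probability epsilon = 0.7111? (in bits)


C = 1 - epsilon = 1 - 0.7111 = 0.2889

0.2889 bits


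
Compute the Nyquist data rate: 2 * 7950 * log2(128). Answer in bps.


Rate = 2 * B * log2(M) = 2 * 7950 * 7.0 = 111300.0

111300.0 bps


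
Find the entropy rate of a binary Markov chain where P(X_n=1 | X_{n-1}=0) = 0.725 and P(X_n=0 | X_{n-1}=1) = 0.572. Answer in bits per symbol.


Stationary distribution: pi_0 = p10/(p01+p10) = 0.441, pi_1 = 0.559. Entropy rate H' = pi_0*H(p01) + pi_1*H(p10) = 0.441*0.8485 + 0.559*0.985 = 0.9248

0.9248 bits/symbol


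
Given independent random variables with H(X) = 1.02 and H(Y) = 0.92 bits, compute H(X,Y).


For independent variables, H(X,Y) = H(X) + H(Y) = 1.02 + 0.92 = 1.94

1.94 bits


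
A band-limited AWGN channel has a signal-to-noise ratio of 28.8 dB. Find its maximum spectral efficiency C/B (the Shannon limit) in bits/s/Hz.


SNR_linear = 10^(28.8/10) = 758.5776; C/B = log2(1 + SNR_linear) = log2(1 + 758.5776) = 9.5691

9.5691 bits/s/Hz


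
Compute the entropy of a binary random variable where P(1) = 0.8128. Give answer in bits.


H = -p*log2(p) - (1-p)*log2(1-p). -0.8128*log2(0.8128) = 0.243050; -0.1872*log2(0.1872) = 0.452527. H = 0.243050 + 0.452527 = 0.6956

0.6956 bits


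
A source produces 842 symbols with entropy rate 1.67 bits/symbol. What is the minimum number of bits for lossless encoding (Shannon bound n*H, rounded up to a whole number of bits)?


Minimum bits >= n * H = 842 * 1.67 = 1406.14, rounded up to a whole number of bits = 1407

1407 bits


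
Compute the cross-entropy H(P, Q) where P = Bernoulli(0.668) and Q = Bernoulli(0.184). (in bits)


H(P,Q) = -p*log2(q) - (1-p)*log2(1-q). -0.668*log2(0.184) = 1.631405; -0.332*log2(0.816) = 0.097395. H(P,Q) = 1.631405 + 0.097395 = 1.7288

1.7288 bits


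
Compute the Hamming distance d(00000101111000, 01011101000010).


Count differing positions: . ^ . ^ ^ . . . ^ ^ ^ . ^ . = 7 differences

7


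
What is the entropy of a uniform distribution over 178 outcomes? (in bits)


H = log2(n) = log2(178) = 7.4757

7.4757 bits


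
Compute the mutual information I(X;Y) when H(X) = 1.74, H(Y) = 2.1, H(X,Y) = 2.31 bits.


I(X;Y) = H(X) + H(Y) - H(X,Y) = 1.74 + 2.1 - 2.31 = 1.53

1.53 bits


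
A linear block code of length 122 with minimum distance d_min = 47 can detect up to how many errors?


Detection capability = d_min - 1 = 47 - 1 = 46

46 errors


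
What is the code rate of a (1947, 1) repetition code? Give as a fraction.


Rate = k/n = 1/1947

1/1947


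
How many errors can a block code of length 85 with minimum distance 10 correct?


Correction capability = floor((d-1)/2) = floor((10-1)/2) = 4

4 errors


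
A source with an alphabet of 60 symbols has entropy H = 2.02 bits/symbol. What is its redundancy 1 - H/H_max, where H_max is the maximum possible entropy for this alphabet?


H_max = log2(K) = log2(60) = 5.9069 bits/symbol. Redundancy = 1 - H/H_max = 1 - 2.02/5.9069 = 1 - 0.342 = 0.658

0.658


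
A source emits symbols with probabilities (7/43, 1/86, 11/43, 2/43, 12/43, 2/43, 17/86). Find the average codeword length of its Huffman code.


Huffman construction (repeatedly merge the two least-probable nodes; each merge adds 1 bit to every symbol beneath it): 1/86 + 2/43 = 5/86; 2/43 + 5/86 = 9/86; 9/86 + 7/43 = 23/86; 17/86 + 11/43 = 39/86; 23/86 + 12/43 = 47/86; 39/86 + 47/86 = 1. Resulting codeword lengths (in the order the probabilities were given): (3, 5, 2, 5, 2, 4, 2). L_avg = sum(p_i * l_i) = 7/43*3 + 1/86*5 + 11/43*2 + 2/43*5 + 12/43*2 + 2/43*4 + 17/86*2 = 209/86 = 2.4302

2.4302 bits


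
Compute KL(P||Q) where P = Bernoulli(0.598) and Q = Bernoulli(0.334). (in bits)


KL = p*log2(p/q) + (1-p)*log2((1-p)/(1-q)) = 0.598*log2(0.598/0.334) + 0.402*log2(0.402/0.666) = 0.2097

0.2097 bits


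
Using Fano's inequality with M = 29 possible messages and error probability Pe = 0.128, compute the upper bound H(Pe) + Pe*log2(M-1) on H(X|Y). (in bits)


H(Pe) = -Pe*log2(Pe) - (1-Pe)*log2(1-Pe) = -0.128*log2(0.128) - 0.872*log2(0.872) = 0.379620 + 0.172307 = 0.5519. Pe*log2(M-1) = 0.128*log2(28) = 0.615341. Bound = H(Pe) + Pe*log2(M-1) = 0.379620 + 0.172307 + 0.615341 = 1.1673

1.1673 bits


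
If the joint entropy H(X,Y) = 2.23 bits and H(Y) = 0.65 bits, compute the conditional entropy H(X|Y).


H(X|Y) = H(X,Y) - H(Y) = 2.23 - 0.65 = 1.58

1.58 bits


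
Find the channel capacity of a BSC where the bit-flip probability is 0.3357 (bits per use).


H(p) = -p*log2(p) - (1-p)*log2(1-p) = -0.3357*log2(0.3357) - 0.6643*log2(0.6643) = 0.528645 + 0.391999 = 0.9206. C = 1 - H(p) = 1 - 0.9206 = 0.0794

0.0794 bits


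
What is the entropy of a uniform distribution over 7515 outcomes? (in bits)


H = log2(n) = log2(7515) = 12.8756

12.8756 bits


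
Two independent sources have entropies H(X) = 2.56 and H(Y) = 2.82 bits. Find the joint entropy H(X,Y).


For independent variables, H(X,Y) = H(X) + H(Y) = 2.56 + 2.82 = 5.38

5.38 bits


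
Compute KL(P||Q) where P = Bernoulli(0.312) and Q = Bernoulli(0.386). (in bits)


KL = p*log2(p/q) + (1-p)*log2((1-p)/(1-q)) = 0.312*log2(0.312/0.386) + 0.688*log2(0.688/0.614) = 0.0171

0.0171 bits


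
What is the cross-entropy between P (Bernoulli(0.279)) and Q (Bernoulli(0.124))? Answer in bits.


H(P,Q) = -p*log2(q) - (1-p)*log2(1-q). -0.279*log2(0.124) = 0.840233; -0.721*log2(0.876) = 0.137709. H(P,Q) = 0.840233 + 0.137709 = 0.9779

0.9779 bits


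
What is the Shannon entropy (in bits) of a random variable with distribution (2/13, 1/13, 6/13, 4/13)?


H = -sum(p_i * log2(p_i)). Terms: -(2/13)*log2(2/13) = 0.415452; -(1/13)*log2(1/13) = 0.284649; -(6/13)*log2(6/13) = 0.514836; -(4/13)*log2(4/13) = 0.523212. H = 0.415452 + 0.284649 + 0.514836 + 0.523212 = 1.7381

1.7381 bits


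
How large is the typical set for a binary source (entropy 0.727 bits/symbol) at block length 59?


log2|A_typical| = nH = 59 * 0.727 = 42.893, so |A_typical| ~ 2^42.893 = 8.167e+12

8.167e+12


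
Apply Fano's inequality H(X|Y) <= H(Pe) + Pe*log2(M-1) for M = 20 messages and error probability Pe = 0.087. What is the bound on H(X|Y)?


H(Pe) = -Pe*log2(Pe) - (1-Pe)*log2(1-Pe) = -0.087*log2(0.087) - 0.913*log2(0.913) = 0.306487 + 0.119889 = 0.4264. Pe*log2(M-1) = 0.087*log2(19) = 0.369570. Bound = H(Pe) + Pe*log2(M-1) = 0.306487 + 0.119889 + 0.369570 = 0.7959

0.7959 bits


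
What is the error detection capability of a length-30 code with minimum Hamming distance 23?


Detection capability = d_min - 1 = 23 - 1 = 22

22 errors


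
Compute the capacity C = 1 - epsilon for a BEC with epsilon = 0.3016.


C = 1 - epsilon = 1 - 0.3016 = 0.6984

0.6984 bits


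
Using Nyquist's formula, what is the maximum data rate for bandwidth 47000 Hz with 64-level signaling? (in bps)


Rate = 2 * B * log2(M) = 2 * 47000 * 6.0 = 564000.0

564000.0 bps


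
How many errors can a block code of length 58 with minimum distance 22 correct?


Correction capability = floor((d-1)/2) = floor((22-1)/2) = 10

10 errors


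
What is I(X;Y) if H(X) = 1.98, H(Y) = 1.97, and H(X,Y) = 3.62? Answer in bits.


I(X;Y) = H(X) + H(Y) - H(X,Y) = 1.98 + 1.97 - 3.62 = 0.33

0.33 bits


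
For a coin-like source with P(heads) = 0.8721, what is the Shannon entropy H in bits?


H = -p*log2(p) - (1-p)*log2(1-p). -0.8721*log2(0.8721) = 0.172183; -0.1279*log2(0.1279) = 0.379468. H = 0.172183 + 0.379468 = 0.5517

0.5517 bits


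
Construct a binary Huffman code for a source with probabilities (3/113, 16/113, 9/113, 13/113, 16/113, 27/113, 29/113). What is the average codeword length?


Huffman construction (repeatedly merge the two least-probable nodes; each merge adds 1 bit to every symbol beneath it): 3/113 + 9/113 = 12/113; 12/113 + 13/113 = 25/113; 16/113 + 16/113 = 32/113; 25/113 + 27/113 = 52/113; 29/113 + 32/113 = 61/113; 52/113 + 61/113 = 1. Resulting codeword lengths (in the order the probabilities were given): (4, 3, 4, 3, 3, 2, 2). L_avg = sum(p_i * l_i) = 3/113*4 + 16/113*3 + 9/113*4 + 13/113*3 + 16/113*3 + 27/113*2 + 29/113*2 = 295/113 = 2.6106

2.6106 bits


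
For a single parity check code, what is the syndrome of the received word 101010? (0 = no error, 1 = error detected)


Syndrome = XOR of all bits = 1 XOR 0 XOR 1 XOR 0 XOR 1 XOR 0 = 1

1


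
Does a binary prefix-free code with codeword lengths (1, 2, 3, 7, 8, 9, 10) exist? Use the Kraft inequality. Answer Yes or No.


Kraft sum = sum(2^(-l_i)) = 0.8896, need <= 1. Result: satisfied (a binary prefix-free code with these lengths exists)

Yes


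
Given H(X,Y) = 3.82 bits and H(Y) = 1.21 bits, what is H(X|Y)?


H(X|Y) = H(X,Y) - H(Y) = 3.82 - 1.21 = 2.61

2.61 bits


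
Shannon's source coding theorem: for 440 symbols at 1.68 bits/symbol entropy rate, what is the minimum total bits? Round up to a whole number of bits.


Minimum bits >= n * H = 440 * 1.68 = 739.2, rounded up to a whole number of bits = 740

740 bits


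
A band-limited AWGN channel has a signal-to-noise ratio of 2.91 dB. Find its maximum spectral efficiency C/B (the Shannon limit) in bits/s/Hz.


SNR_linear = 10^(2.91/10) = 1.9543; C/B = log2(1 + SNR_linear) = log2(1 + 1.9543) = 1.5628

1.5628 bits/s/Hz


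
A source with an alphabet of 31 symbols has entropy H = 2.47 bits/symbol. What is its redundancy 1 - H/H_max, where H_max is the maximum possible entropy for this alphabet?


H_max = log2(K) = log2(31) = 4.9542 bits/symbol. Redundancy = 1 - H/H_max = 1 - 2.47/4.9542 = 1 - 0.4986 = 0.5014

0.5014


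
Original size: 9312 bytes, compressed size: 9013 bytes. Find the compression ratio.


Ratio = original / compressed = 9312 / 9013 = 1.0332

1.0332


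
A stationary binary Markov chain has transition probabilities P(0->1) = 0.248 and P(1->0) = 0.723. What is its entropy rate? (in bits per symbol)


Stationary distribution: pi_0 = p10/(p01+p10) = 0.7446, pi_1 = 0.2554. Entropy rate H' = pi_0*H(p01) + pi_1*H(p10) = 0.7446*0.8081 + 0.2554*0.8513 = 0.8191

0.8191 bits/symbol


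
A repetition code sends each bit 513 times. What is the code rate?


Rate = k/n = 1/513

1/513


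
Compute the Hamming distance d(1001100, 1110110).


Count differing positions: . ^ ^ ^ . ^ . = 4 differences

4


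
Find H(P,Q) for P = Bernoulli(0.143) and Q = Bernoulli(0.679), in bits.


H(P,Q) = -p*log2(q) - (1-p)*log2(1-q). -0.143*log2(0.679) = 0.079868; -0.857*log2(0.321) = 1.404927. H(P,Q) = 0.079868 + 1.404927 = 1.4848

1.4848 bits


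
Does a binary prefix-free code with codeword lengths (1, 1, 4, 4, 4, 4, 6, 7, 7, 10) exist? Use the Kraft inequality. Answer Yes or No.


Kraft sum = sum(2^(-l_i)) = 1.2822, need <= 1. Result: violated (a binary prefix-free code with these lengths cannot exist)

No


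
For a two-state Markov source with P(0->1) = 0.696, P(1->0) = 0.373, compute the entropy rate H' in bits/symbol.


Stationary distribution: pi_0 = p10/(p01+p10) = 0.3489, pi_1 = 0.6511. Entropy rate H' = pi_0*H(p01) + pi_1*H(p10) = 0.3489*0.8861 + 0.6511*0.9529 = 0.9296

0.9296 bits/symbol


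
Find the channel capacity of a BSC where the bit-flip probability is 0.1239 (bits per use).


H(p) = -p*log2(p) - (1-p)*log2(1-p) = -0.1239*log2(0.1239) - 0.8761*log2(0.8761) = 0.373280 + 0.167188 = 0.5405. C = 1 - H(p) = 1 - 0.5405 = 0.4595

0.4595 bits


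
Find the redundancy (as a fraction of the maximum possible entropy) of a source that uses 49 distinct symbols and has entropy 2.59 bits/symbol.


H_max = log2(K) = log2(49) = 5.6147 bits/symbol. Redundancy = 1 - H/H_max = 1 - 2.59/5.6147 = 1 - 0.4613 = 0.5387

0.5387


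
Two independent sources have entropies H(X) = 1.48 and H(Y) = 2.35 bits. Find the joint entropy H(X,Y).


For independent variables, H(X,Y) = H(X) + H(Y) = 1.48 + 2.35 = 3.83

3.83 bits


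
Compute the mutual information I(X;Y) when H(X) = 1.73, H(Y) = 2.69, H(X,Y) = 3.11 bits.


I(X;Y) = H(X) + H(Y) - H(X,Y) = 1.73 + 2.69 - 3.11 = 1.31

1.31 bits


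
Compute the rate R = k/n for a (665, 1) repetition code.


Rate = k/n = 1/665

1/665


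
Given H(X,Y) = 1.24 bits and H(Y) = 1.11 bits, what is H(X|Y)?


H(X|Y) = H(X,Y) - H(Y) = 1.24 - 1.11 = 0.13

0.13 bits


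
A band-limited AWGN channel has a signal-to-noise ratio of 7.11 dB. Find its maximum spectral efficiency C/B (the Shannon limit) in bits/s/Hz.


SNR_linear = 10^(7.11/10) = 5.1404; C/B = log2(1 + SNR_linear) = log2(1 + 5.1404) = 2.6183

2.6183 bits/s/Hz


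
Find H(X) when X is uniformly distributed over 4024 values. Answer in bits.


H = log2(n) = log2(4024) = 11.9744

11.9744 bits


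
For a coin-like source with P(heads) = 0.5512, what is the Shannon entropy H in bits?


H = -p*log2(p) - (1-p)*log2(1-p). -0.5512*log2(0.5512) = 0.473675; -0.4488*log2(0.4488) = 0.518748. H = 0.473675 + 0.518748 = 0.9924

0.9924 bits


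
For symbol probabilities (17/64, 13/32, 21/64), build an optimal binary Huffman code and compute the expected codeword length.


Huffman construction (repeatedly merge the two least-probable nodes; each merge adds 1 bit to every symbol beneath it): 17/64 + 21/64 = 19/32; 13/32 + 19/32 = 1. Resulting codeword lengths (in the order the probabilities were given): (2, 1, 2). L_avg = sum(p_i * l_i) = 17/64*2 + 13/32*1 + 21/64*2 = 51/32 = 1.5938

1.5938 bits


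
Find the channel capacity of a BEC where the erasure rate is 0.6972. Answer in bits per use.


C = 1 - epsilon = 1 - 0.6972 = 0.3028

0.3028 bits


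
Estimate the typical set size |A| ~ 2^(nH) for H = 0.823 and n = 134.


log2|A_typical| = nH = 134 * 0.823 = 110.282, so |A_typical| ~ 2^110.282 = 1.578e+33

1.578e+33


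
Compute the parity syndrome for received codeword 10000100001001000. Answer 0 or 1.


Syndrome = XOR of all bits = 1 XOR 0 XOR 0 XOR 0 XOR 0 XOR 1 XOR 0 XOR 0 XOR 0 XOR 0 XOR 1 XOR 0 XOR 0 XOR 1 XOR 0 XOR 0 XOR 0 = 0

0


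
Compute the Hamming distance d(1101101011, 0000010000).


Count differing positions: ^ ^ . ^ ^ ^ ^ . ^ ^ = 8 differences

8


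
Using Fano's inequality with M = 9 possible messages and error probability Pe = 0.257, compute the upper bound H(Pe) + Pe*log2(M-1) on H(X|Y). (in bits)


H(Pe) = -Pe*log2(Pe) - (1-Pe)*log2(1-Pe) = -0.257*log2(0.257) - 0.743*log2(0.743) = 0.503761 + 0.318424 = 0.8222. Pe*log2(M-1) = 0.257*log2(8) = 0.771000. Bound = H(Pe) + Pe*log2(M-1) = 0.503761 + 0.318424 + 0.771000 = 1.5932

1.5932 bits


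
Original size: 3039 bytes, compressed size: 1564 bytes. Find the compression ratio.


Ratio = original / compressed = 3039 / 1564 = 1.9431

1.9431


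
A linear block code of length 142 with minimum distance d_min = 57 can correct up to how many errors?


Correction capability = floor((d-1)/2) = floor((57-1)/2) = 28

28 errors


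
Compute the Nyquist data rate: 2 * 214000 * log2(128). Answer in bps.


Rate = 2 * B * log2(M) = 2 * 214000 * 7.0 = 2996000.0

2996000.0 bps


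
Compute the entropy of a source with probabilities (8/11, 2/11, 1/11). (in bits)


H = -sum(p_i * log2(p_i)). Terms: -(8/11)*log2(8/11) = 0.334132; -(2/11)*log2(2/11) = 0.447169; -(1/11)*log2(1/11) = 0.314494. H = 0.334132 + 0.447169 + 0.314494 = 1.0958

1.0958 bits


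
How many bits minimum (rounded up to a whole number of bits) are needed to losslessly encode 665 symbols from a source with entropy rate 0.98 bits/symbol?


Minimum bits >= n * H = 665 * 0.98 = 651.7, rounded up to a whole number of bits = 652

652 bits


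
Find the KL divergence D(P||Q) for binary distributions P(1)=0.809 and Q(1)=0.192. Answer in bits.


KL = p*log2(p/q) + (1-p)*log2((1-p)/(1-q)) = 0.809*log2(0.809/0.192) + 0.191*log2(0.191/0.808) = 1.2813

1.2813 bits
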